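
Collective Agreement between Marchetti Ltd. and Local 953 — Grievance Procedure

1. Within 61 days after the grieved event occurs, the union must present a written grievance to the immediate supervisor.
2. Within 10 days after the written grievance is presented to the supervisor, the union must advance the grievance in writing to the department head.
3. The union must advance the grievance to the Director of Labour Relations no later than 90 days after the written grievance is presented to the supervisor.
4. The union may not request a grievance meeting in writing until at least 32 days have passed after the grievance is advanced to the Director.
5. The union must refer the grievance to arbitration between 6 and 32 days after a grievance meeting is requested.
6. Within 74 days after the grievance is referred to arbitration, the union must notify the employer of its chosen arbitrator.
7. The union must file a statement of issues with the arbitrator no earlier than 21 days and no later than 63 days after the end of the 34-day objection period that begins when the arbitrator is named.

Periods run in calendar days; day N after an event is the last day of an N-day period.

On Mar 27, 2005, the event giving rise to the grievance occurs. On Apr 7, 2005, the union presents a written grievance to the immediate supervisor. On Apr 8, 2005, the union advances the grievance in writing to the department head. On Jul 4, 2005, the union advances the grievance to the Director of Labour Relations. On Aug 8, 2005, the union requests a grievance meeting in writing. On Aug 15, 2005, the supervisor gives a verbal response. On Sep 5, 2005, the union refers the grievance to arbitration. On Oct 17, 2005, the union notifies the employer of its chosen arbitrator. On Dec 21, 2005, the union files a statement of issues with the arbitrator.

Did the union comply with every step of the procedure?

Step 1 — counting 61 days from Mar 27, 2005 (when the grieved event occurs) gives a deadline of May 27, 2005; done Apr 7, 2005 — timely.
Step 2 — counting 10 days from Apr 7, 2005 (when the written grievance is presented to the supervisor) gives a deadline of Apr 17, 2005; done Apr 8, 2005 — timely.
Step 3 — counting 90 days from Apr 7, 2005 (when the written grievance is presented to the supervisor) gives a deadline of Jul 6, 2005; done Jul 4, 2005 — timely.
Step 4 — must wait 32 days from Jul 4, 2005 (when the grievance is advanced to the Director), so not before Aug 5, 2005; done Aug 8, 2005, after the minimum wait.
Step 5 — 6 and 32 days from Aug 8, 2005 (when a grievance meeting is requested) are Aug 14, 2005 and Sep 9, 2005 respectively; done Sep 5, 2005 — within the window.
Step 6 — counting 74 days from Sep 5, 2005 (when the grievance is referred to arbitration) gives a deadline of Nov 18, 2005; completed Oct 17, 2005, before the deadline.
Step 7 — 21 and 63 days from Nov 20, 2005 (end of the 34-day objection period, which began when the arbitrator is named on Oct 17, 2005) are Dec 11, 2005 and Jan 22, 2006 respectively; done Dec 21, 2005 — within the window.

Yes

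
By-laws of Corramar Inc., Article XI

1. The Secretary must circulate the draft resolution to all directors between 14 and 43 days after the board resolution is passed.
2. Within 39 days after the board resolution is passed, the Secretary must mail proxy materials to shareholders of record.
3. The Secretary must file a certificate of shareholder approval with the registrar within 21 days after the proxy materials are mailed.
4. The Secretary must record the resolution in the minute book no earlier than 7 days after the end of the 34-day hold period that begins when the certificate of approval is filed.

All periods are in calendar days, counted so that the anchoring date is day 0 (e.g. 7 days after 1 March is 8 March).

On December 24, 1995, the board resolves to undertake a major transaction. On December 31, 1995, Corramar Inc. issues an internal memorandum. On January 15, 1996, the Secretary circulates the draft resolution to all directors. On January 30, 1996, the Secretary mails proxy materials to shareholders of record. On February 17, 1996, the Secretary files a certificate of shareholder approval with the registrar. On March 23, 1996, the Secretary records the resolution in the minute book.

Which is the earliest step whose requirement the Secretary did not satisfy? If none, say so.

Step 4

(1) the permitted window runs from December 24, 1995 + 14 = January 7, 1996 to December 24, 1995 + 43 = February 5, 1996; January 15, 1996 falls inside that range.
(2) due by December 24, 1995 + 39 days = February 1, 1996; January 30, 1996 is within that limit.
(3) due by January 30, 1996 + 21 days = February 20, 1996; done February 17, 1996 — timely.
(4) permitted from March 22, 1996 + 7 days = March 29, 1996 onward; acted on March 23, 1996, 6 days prematurely.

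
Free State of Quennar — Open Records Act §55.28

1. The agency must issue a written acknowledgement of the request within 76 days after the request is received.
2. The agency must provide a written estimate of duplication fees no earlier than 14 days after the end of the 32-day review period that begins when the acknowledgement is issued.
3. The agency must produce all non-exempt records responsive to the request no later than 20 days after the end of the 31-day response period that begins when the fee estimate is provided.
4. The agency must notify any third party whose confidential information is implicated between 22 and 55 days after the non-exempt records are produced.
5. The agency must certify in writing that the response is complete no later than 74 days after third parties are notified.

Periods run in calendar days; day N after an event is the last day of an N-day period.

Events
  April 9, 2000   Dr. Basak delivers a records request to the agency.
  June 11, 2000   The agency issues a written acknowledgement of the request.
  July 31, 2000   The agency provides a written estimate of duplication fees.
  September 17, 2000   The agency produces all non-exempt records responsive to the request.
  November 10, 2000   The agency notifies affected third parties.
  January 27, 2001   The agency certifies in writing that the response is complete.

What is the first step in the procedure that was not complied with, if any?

Step 5

Step 1: 76 days after April 9, 2000 (when the request is received) is June 24, 2000; completed June 11, 2000, before the deadline.
Step 2: the earliest permitted date is 14 days after July 13, 2000 (end of the 32-day review period, which began when the acknowledgement is issued on June 11, 2000), i.e. July 27, 2000; done July 31, 2000, after the minimum wait.
Step 3: 20 days after August 31, 2000 (end of the 31-day response period, which began when the fee estimate is provided on July 31, 2000) is September 20, 2000; completed September 17, 2000, before the deadline.
Step 4: the window is 22–55 days after September 17, 2000 (when the non-exempt records are produced), so October 9, 2000 through November 11, 2000; done November 10, 2000 — within the window.
Step 5: 74 days after November 10, 2000 (when third parties are notified) is January 23, 2001; January 27, 2001 misses that deadline by 4 days.
No need to go further; step 5 was not satisfied.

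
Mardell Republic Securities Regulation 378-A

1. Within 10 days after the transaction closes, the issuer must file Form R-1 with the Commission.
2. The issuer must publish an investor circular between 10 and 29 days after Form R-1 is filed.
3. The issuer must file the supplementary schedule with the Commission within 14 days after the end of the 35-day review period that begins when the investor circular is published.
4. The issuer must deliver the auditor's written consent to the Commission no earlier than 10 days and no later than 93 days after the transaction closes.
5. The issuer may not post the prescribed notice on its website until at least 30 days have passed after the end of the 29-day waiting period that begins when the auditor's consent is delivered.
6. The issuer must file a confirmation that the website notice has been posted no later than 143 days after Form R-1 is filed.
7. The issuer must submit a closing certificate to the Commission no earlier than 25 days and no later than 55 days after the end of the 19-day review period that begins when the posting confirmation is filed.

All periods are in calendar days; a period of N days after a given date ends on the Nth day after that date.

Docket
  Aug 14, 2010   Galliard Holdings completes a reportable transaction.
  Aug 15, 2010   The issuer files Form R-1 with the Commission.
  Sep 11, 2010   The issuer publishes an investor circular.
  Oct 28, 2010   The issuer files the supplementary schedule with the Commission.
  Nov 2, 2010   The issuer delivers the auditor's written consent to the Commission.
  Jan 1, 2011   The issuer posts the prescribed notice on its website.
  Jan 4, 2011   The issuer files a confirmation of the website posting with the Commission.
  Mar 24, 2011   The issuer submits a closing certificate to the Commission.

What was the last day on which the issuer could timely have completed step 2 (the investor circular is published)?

Sep 13, 2010

Step 2 runs from Aug 15, 2010, when Form R-1 is filed. The window is 10–29 days after Aug 15, 2010; it closes on Sep 13, 2010.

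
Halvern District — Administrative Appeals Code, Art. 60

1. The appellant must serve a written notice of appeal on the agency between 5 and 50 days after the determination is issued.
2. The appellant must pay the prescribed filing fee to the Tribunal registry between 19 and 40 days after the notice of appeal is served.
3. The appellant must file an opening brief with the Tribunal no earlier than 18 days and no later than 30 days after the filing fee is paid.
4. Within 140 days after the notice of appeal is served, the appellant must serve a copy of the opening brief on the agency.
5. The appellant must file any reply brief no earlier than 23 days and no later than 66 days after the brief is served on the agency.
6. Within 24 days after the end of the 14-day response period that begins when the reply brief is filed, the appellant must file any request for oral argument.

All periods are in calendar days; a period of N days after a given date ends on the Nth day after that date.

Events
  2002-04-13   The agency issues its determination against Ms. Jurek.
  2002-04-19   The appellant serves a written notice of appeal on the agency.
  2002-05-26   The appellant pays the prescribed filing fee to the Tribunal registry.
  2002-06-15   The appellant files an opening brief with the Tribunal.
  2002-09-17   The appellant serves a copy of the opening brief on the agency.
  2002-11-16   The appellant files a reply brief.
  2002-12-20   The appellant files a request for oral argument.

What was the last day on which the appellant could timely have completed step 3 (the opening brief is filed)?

Step 3 runs from 2002-05-26, when the filing fee is paid. The window is 18–30 days after 2002-05-26; it closes on 2002-06-25.

2002-06-25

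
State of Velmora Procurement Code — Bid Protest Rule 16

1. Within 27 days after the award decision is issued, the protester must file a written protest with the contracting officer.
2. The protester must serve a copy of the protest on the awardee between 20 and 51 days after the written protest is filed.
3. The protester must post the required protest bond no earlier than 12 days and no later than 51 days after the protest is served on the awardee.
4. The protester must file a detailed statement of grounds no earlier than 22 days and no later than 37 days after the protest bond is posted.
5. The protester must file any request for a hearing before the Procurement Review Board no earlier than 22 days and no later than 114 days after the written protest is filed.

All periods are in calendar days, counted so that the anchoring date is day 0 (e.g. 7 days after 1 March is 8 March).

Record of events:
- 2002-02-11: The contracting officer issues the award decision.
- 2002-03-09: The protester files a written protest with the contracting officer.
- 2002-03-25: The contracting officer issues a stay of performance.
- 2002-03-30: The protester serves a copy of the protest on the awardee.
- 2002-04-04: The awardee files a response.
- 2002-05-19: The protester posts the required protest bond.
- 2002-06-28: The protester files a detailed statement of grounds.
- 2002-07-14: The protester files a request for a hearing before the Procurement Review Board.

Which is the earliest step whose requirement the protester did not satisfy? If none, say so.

Step 4

Step 1: 27 days after 2002-02-11 (when the award decision is issued) is 2002-03-10; done 2002-03-09 — timely.
Step 2: the window is 20–51 days after 2002-03-09 (when the written protest is filed), so 2002-03-29 through 2002-04-29; done 2002-03-30, which is between those dates.
Step 3: the window is 12–51 days after 2002-03-30 (when the protest is served on the awardee), so 2002-04-11 through 2002-05-20; done 2002-05-19, which is between those dates.
Step 4: the window is 22–37 days after 2002-05-19 (when the protest bond is posted), so 2002-06-10 through 2002-06-25; 2002-06-28 is 3 days past the end of the window.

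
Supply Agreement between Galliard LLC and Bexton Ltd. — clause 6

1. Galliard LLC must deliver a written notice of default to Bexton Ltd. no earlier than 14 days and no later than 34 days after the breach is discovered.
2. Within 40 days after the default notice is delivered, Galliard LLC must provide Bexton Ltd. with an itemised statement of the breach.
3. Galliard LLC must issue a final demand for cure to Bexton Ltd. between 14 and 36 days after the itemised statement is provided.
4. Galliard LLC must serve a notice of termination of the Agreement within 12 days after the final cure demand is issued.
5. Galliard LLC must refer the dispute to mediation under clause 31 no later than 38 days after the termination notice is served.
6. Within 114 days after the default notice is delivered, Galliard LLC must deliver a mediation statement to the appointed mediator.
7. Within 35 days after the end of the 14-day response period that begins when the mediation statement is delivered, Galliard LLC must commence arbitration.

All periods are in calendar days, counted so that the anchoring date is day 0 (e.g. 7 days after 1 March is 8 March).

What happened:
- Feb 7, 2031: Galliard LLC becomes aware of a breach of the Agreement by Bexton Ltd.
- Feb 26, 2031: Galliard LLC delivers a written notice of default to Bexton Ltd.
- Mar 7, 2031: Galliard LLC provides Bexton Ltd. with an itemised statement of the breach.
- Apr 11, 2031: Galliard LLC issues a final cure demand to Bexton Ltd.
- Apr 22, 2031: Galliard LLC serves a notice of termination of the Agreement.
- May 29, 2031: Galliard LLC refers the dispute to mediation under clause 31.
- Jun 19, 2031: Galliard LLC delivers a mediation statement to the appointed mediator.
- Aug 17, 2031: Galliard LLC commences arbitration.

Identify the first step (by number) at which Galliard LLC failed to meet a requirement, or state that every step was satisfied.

Step 1: the window is 14–34 days after Feb 7, 2031 (when the breach is discovered), so Feb 21, 2031 through Mar 13, 2031; done Feb 26, 2031 — within the window.
Step 2: 40 days after Feb 26, 2031 (when the default notice is delivered) is Apr 7, 2031; Mar 7, 2031 is within that limit.
Step 3: the window is 14–36 days after Mar 7, 2031 (when the itemised statement is provided), so Mar 21, 2031 through Apr 12, 2031; done Apr 11, 2031, which is between those dates.
Step 4: 12 days after Apr 11, 2031 (when the final cure demand is issued) is Apr 23, 2031; Apr 22, 2031 is within that limit.
Step 5: 38 days after Apr 22, 2031 (when the termination notice is served) is May 30, 2031; May 29, 2031 is within that limit.
Step 6: 114 days after Feb 26, 2031 (when the default notice is delivered) is Jun 20, 2031; Jun 19, 2031 is within that limit.
Step 7: 35 days after Jul 3, 2031 (end of the 14-day response period, which began when the mediation statement is delivered on Jun 19, 2031) is Aug 7, 2031; Aug 17, 2031 misses that deadline by 10 days.
The procedure was therefore not followed at step 7.

Step 7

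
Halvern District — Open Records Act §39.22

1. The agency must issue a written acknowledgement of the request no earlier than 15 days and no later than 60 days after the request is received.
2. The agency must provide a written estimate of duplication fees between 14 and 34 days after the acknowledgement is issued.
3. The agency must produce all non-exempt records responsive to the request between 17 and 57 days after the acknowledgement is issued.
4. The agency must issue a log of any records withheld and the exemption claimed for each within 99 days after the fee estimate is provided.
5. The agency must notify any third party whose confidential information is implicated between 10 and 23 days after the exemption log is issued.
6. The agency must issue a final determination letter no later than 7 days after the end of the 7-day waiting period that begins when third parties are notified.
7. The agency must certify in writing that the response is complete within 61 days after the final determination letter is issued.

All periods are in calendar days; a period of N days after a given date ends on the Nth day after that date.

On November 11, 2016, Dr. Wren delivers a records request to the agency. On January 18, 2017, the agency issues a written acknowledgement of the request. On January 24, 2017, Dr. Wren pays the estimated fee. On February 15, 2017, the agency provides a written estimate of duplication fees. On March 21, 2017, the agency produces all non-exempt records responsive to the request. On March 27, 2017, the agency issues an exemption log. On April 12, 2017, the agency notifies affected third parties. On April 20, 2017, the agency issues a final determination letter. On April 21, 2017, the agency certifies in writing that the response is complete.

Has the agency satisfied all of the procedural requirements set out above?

No

Step 1 — 15 and 60 days from November 11, 2016 (when the request is received) are November 26, 2016 and January 10, 2017 respectively; January 18, 2017 is 8 days past the end of the window.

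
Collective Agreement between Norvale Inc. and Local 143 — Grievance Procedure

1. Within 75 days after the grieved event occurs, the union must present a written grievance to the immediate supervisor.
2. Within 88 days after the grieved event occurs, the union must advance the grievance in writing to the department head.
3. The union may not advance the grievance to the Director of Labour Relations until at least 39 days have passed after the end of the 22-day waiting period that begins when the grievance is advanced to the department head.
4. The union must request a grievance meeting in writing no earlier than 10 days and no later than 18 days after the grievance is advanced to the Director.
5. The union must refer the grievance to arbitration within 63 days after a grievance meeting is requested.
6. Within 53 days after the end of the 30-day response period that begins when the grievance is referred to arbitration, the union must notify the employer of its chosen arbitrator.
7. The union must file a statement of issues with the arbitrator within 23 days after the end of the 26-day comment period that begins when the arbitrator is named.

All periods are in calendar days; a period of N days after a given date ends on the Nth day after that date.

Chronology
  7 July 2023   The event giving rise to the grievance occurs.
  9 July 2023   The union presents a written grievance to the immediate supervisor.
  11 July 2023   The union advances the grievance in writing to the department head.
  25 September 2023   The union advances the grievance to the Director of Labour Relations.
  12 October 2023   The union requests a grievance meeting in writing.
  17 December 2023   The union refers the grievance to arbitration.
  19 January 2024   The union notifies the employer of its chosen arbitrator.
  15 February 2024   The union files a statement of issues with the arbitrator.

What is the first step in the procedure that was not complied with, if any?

Step 1: 75 days after 7 July 2023 (when the grieved event occurs) is 20 September 2023; done 9 July 2023 — timely.
Step 2: 88 days after 7 July 2023 (when the grieved event occurs) is 3 October 2023; done 11 July 2023 — timely.
Step 3: the earliest permitted date is 39 days after 2 August 2023 (end of the 22-day waiting period, which began when the grievance is advanced to the department head on 11 July 2023), i.e. 10 September 2023; done 25 September 2023, after the minimum wait.
Step 4: the window is 10–18 days after 25 September 2023 (when the grievance is advanced to the Director), so 5 October 2023 through 13 October 2023; 12 October 2023 falls inside that range.
Step 5: 63 days after 12 October 2023 (when a grievance meeting is requested) is 14 December 2023; done 17 December 2023 — 3 days late.
Later steps need not be reached.

Step 5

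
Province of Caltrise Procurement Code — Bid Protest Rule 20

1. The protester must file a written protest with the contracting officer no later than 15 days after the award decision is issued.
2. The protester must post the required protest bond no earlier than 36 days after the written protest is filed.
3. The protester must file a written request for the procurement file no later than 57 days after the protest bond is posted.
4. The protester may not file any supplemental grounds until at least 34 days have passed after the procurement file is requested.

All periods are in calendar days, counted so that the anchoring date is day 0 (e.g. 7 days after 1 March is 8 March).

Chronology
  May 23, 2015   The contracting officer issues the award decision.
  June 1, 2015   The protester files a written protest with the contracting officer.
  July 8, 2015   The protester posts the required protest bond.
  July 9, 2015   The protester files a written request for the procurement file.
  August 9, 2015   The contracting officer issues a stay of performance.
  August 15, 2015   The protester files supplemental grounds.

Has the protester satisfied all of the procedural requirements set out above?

Step 1 — counting 15 days from May 23, 2015 (when the award decision is issued) gives a deadline of June 7, 2015; June 1, 2015 is within that limit.
Step 2 — must wait 36 days from June 1, 2015 (when the written protest is filed), so not before July 7, 2015; July 8, 2015 is on or after that date.
Step 3 — counting 57 days from July 8, 2015 (when the protest bond is posted) gives a deadline of September 3, 2015; July 9, 2015 is within that limit.
Step 4 — must wait 34 days from July 9, 2015 (when the procurement file is requested), so not before August 12, 2015; done August 15, 2015, after the minimum wait.

Yes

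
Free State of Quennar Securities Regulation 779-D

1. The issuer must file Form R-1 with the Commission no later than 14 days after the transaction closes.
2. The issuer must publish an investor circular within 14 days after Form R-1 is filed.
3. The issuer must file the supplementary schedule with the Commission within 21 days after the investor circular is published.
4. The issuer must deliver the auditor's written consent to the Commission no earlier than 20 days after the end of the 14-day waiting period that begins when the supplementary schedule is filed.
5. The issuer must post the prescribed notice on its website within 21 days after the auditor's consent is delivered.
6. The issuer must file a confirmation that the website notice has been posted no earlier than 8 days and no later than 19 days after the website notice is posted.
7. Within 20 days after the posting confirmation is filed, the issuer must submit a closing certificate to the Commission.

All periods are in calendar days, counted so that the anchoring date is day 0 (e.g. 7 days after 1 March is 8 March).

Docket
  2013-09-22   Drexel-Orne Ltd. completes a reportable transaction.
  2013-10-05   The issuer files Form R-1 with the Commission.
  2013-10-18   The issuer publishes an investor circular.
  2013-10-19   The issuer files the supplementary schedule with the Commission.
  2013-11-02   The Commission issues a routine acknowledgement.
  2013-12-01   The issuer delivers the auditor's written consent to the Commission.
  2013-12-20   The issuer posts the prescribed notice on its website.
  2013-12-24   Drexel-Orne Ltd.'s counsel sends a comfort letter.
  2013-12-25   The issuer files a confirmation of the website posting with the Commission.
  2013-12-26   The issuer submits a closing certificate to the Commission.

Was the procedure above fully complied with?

Step 1 — counting 14 days from 2013-09-22 (when the transaction closes) gives a deadline of 2013-10-06; 2013-10-05 is within that limit.
Step 2 — counting 14 days from 2013-10-05 (when Form R-1 is filed) gives a deadline of 2013-10-19; completed 2013-10-18, before the deadline.
Step 3 — counting 21 days from 2013-10-18 (when the investor circular is published) gives a deadline of 2013-11-08; done 2013-10-19 — timely.
Step 4 — must wait 20 days from 2013-11-02 (end of the 14-day waiting period, which began when the supplementary schedule is filed on 2013-10-19), so not before 2013-11-22; done 2013-12-01 — permitted.
Step 5 — counting 21 days from 2013-12-01 (when the auditor's consent is delivered) gives a deadline of 2013-12-22; completed 2013-12-20, before the deadline.
Step 6 — 8 and 19 days from 2013-12-20 (when the website notice is posted) are 2013-12-28 and 2014-01-08 respectively; 2013-12-25 is 3 days too early.
No need to go further; step 6 was not satisfied.

No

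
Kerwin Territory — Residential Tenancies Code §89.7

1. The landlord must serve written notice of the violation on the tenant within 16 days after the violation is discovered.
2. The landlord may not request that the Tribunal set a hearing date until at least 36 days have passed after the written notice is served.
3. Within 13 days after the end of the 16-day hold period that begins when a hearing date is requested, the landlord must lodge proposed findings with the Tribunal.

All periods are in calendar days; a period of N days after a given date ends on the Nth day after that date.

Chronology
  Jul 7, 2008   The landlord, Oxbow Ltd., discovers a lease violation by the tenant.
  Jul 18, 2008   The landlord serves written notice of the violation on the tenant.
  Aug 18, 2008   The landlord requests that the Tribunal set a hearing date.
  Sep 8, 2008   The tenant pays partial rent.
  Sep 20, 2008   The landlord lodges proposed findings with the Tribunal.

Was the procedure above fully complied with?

Step 1: 16 days after Jul 7, 2008 (when the violation is discovered) is Jul 23, 2008; done Jul 18, 2008 — timely.
Step 2: the earliest permitted date is 36 days after Jul 18, 2008 (when the written notice is served), i.e. Aug 23, 2008; acted on Aug 18, 2008, 5 days prematurely.

No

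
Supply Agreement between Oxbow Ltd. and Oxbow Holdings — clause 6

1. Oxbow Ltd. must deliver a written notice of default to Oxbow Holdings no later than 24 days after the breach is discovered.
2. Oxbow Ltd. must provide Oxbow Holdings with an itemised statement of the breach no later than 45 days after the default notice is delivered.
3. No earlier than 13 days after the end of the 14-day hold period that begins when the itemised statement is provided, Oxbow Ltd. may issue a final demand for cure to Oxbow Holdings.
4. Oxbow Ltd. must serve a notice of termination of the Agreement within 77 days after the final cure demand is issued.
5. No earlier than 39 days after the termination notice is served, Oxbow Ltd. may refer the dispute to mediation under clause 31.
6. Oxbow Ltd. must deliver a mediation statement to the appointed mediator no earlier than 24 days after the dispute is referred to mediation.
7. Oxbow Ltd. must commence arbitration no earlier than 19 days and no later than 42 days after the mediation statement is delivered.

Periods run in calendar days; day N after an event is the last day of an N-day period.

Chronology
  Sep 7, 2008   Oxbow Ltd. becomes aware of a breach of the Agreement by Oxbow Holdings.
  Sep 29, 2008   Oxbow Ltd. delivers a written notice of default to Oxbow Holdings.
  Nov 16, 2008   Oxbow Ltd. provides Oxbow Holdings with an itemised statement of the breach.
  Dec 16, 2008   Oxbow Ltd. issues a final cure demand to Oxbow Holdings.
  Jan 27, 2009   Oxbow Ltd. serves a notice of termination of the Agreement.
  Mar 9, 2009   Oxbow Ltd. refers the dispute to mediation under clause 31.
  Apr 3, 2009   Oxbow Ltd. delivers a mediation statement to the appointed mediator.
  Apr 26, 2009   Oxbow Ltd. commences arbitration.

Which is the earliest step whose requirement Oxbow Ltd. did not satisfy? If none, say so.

Step 2

Step 1 — counting 24 days from Sep 7, 2008 (when the breach is discovered) gives a deadline of Oct 1, 2008; done Sep 29, 2008 — timely.
Step 2 — counting 45 days from Sep 29, 2008 (when the default notice is delivered) gives a deadline of Nov 13, 2008; Nov 16, 2008 misses that deadline by 3 days.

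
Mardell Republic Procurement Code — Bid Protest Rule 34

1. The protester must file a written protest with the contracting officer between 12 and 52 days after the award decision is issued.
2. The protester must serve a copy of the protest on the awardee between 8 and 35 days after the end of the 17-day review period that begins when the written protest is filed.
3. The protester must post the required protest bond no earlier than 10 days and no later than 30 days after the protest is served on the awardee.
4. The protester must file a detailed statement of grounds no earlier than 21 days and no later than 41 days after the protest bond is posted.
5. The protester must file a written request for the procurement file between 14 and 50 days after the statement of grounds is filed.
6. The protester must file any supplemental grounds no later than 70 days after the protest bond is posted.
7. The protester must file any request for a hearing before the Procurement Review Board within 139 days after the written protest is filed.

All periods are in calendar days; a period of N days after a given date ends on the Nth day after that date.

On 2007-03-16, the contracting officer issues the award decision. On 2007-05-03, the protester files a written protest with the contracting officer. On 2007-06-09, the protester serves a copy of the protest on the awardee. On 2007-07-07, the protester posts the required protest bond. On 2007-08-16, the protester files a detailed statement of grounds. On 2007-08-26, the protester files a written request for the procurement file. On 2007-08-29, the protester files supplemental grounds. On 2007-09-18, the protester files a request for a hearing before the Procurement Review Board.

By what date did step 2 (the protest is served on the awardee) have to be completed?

The written protest is filed on 2007-05-03; the 17-day review period therefore ends 2007-05-20, and step 2 runs from that date. The window is 8–35 days after 2007-05-20; it closes on 2007-06-24.

2007-06-24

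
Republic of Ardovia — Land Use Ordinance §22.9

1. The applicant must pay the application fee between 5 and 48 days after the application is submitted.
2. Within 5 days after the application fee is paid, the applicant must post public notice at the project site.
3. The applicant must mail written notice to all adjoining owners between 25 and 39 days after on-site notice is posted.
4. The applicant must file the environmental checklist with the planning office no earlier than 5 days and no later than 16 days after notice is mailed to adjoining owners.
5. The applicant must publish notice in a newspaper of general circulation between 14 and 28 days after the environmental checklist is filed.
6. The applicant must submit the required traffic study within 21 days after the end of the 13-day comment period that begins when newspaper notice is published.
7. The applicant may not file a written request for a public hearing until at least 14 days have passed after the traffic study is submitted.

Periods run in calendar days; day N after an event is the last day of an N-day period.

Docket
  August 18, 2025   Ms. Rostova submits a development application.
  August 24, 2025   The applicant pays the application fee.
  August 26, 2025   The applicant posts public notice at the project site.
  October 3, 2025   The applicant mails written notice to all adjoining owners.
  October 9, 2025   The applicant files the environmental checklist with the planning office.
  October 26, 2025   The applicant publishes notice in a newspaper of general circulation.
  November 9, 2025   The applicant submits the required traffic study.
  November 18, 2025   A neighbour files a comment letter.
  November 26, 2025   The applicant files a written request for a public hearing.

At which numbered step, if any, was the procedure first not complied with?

Step 1 — 5 and 48 days from August 18, 2025 (when the application is submitted) are August 23, 2025 and October 5, 2025 respectively; August 24, 2025 falls inside that range.
Step 2 — counting 5 days from August 24, 2025 (when the application fee is paid) gives a deadline of August 29, 2025; done August 26, 2025 — timely.
Step 3 — 25 and 39 days from August 26, 2025 (when on-site notice is posted) are September 20, 2025 and October 4, 2025 respectively; October 3, 2025 falls inside that range.
Step 4 — 5 and 16 days from October 3, 2025 (when notice is mailed to adjoining owners) are October 8, 2025 and October 19, 2025 respectively; October 9, 2025 falls inside that range.
Step 5 — 14 and 28 days from October 9, 2025 (when the environmental checklist is filed) are October 23, 2025 and November 6, 2025 respectively; October 26, 2025 falls inside that range.
Step 6 — counting 21 days from November 8, 2025 (end of the 13-day comment period, which began when newspaper notice is published on October 26, 2025) gives a deadline of November 29, 2025; completed November 9, 2025, before the deadline.
Step 7 — must wait 14 days from November 9, 2025 (when the traffic study is submitted), so not before November 23, 2025; done November 26, 2025, after the minimum wait.

None — every step was satisfied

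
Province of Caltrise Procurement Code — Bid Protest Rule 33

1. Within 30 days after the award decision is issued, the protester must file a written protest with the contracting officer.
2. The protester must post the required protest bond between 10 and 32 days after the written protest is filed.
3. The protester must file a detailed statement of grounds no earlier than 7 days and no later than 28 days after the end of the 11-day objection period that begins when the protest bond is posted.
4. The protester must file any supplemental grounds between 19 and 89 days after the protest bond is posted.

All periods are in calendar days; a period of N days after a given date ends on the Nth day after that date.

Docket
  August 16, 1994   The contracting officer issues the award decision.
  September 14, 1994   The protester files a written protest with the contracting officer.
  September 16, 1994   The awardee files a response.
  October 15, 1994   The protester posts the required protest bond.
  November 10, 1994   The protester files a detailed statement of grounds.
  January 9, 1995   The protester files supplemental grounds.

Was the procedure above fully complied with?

Yes

(1) due by August 16, 1994 + 30 days = September 15, 1994; done September 14, 1994 — timely.
(2) the permitted window runs from September 14, 1994 + 10 = September 24, 1994 to September 14, 1994 + 32 = October 16, 1994; done October 15, 1994, which is between those dates.
(3) the permitted window runs from October 26, 1994 + 7 = November 2, 1994 to October 26, 1994 + 28 = November 23, 1994; done November 10, 1994, which is between those dates.
(4) the permitted window runs from October 15, 1994 + 19 = November 3, 1994 to October 15, 1994 + 89 = January 12, 1995; done January 9, 1995 — within the window.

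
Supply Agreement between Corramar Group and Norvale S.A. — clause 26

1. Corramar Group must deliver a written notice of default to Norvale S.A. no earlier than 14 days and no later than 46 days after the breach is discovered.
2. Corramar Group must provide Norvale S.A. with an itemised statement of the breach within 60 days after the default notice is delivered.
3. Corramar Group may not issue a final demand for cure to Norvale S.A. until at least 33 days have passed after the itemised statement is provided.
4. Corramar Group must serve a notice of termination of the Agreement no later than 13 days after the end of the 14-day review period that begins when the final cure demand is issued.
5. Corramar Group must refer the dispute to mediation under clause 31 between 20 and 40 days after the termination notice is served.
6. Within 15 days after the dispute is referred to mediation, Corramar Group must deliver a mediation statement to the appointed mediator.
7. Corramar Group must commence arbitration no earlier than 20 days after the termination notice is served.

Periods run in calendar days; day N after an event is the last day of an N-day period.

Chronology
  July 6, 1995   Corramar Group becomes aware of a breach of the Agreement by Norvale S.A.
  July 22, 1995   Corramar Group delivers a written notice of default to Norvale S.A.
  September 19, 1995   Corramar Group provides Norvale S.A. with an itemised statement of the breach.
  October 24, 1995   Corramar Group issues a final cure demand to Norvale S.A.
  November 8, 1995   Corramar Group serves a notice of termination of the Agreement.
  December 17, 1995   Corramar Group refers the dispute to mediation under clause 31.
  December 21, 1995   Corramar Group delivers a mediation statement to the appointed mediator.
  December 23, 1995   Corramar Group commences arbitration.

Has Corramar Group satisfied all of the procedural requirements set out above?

Yes

Step 1: the window is 14–46 days after July 6, 1995 (when the breach is discovered), so July 20, 1995 through August 21, 1995; done July 22, 1995, which is between those dates.
Step 2: 60 days after July 22, 1995 (when the default notice is delivered) is September 20, 1995; September 19, 1995 is within that limit.
Step 3: the earliest permitted date is 33 days after September 19, 1995 (when the itemised statement is provided), i.e. October 22, 1995; October 24, 1995 is on or after that date.
Step 4: 13 days after November 7, 1995 (end of the 14-day review period, which began when the final cure demand is issued on October 24, 1995) is November 20, 1995; November 8, 1995 is within that limit.
Step 5: the window is 20–40 days after November 8, 1995 (when the termination notice is served), so November 28, 1995 through December 18, 1995; December 17, 1995 falls inside that range.
Step 6: 15 days after December 17, 1995 (when the dispute is referred to mediation) is January 1, 1996; December 21, 1995 is within that limit.
Step 7: the earliest permitted date is 20 days after November 8, 1995 (when the termination notice is served), i.e. November 28, 1995; December 23, 1995 is on or after that date.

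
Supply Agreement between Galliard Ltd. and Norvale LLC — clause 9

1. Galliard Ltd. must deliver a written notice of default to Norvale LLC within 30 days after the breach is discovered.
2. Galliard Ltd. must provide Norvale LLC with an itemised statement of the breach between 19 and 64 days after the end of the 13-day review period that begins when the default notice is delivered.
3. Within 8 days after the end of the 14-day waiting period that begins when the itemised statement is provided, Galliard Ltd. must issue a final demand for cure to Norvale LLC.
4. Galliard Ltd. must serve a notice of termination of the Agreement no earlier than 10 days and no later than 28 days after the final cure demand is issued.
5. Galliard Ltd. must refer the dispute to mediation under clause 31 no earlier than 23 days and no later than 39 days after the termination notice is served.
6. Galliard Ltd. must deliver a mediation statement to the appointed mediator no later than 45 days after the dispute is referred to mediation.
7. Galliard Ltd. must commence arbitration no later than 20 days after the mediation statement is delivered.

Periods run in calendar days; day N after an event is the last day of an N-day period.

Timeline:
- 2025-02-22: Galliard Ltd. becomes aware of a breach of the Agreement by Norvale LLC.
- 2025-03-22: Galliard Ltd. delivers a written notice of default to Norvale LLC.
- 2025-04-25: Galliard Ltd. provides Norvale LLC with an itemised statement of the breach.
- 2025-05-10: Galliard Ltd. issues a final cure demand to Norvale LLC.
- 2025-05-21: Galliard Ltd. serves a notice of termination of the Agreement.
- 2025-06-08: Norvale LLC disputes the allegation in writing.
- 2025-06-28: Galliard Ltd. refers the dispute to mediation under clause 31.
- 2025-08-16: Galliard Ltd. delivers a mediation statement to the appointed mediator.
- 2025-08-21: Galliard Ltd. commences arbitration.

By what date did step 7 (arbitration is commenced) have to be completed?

Step 7 runs from 2025-08-16, when the mediation statement is delivered. 20 days after 2025-08-16 is 2025-09-05.

2025-09-05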